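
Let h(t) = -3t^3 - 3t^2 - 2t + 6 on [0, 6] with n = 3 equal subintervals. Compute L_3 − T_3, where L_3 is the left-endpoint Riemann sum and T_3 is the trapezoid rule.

L_3 = -540.
T_3 = -1308.
L_3 − T_3 = 768.

768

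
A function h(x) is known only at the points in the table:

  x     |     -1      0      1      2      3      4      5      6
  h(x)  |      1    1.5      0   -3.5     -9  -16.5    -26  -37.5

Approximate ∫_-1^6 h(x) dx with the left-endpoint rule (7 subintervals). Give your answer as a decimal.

Δx = 1.
Sum = 1·[1 + 1.5 + 0 + (-3.5) + (-9) + (-16.5) + (-26)] = -52.5.

-52.5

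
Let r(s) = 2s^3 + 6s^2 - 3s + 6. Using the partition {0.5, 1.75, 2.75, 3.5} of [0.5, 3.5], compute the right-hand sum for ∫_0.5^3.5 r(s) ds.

Subinterval widths: 1.25, 1, 0.75.
Right endpoints: 1.75, 2.75, 3.5.
r(1.75) = 29.84375, r(2.75) = 84.71875, r(3.5) = 154.75.
Sum = Σ Δs_i · r(s_i).
Sum = 238.0859375.

238.0859375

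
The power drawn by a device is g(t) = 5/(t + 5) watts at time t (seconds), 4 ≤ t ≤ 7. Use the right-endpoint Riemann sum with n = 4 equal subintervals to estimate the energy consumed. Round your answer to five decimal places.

Δt = (7 − 4)/4 = 0.75.
Right endpoints: 4.75, 5.5, 6.25, 7.
g(4.75) = 20/39, g(5.5) = 10/21, g(6.25) = 4/9, g(7) = 5/12.
Sum = Δt · [g(4.75) + g(5.5) + g(6.25) + g(7)].
Sum ≈ 1.38759.

1.38759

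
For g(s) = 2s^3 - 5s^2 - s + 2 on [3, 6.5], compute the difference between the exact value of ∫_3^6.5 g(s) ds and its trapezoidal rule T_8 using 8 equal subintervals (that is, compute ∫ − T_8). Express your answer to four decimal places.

-2.6239

Exact integral: ∫_3^6.5 g(s) ds ≈ 429.697917.
T_8 ≈ 432.321777.
Error ≈ 429.697917 − 432.321777 ≈ -2.6239.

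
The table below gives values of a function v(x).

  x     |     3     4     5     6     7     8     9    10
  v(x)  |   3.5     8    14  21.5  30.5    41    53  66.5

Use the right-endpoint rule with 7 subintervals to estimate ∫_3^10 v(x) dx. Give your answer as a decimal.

234.5

Δx = 1.
Sum = 1·[8 + 14 + 21.5 + 30.5 + 41 + 53 + 66.5] = 234.5.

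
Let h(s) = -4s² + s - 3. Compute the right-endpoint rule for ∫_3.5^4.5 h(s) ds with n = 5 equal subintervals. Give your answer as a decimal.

Δs = (4.5 − 3.5)/5 = 0.2.
Right endpoints: 3.7, 3.9, 4.1, 4.3, 4.5.
h(3.7) = -54.06, h(3.9) = -59.94, h(4.1) = -66.14, h(4.3) = -72.66, h(4.5) = -79.5.
Sum = Δs · [h(3.7) + h(3.9) + h(4.1) + h(4.3) + h(4.5)].
Sum = -66.46.

-66.46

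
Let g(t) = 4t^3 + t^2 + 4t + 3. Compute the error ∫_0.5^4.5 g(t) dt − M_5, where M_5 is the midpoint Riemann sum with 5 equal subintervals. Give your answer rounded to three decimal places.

Exact integral: ∫_0.5^4.5 g(t) dt ≈ 492.33333.
M_5 = 485.72.
Error ≈ 492.33333 − 485.72 ≈ 6.613.

6.613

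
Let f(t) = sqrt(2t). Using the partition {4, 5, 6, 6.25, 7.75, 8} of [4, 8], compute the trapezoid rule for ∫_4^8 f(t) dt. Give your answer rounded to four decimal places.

Subinterval widths: 1, 1, 0.25, 1.5, 0.25.
f(4) ≈ 2.8284, f(5) ≈ 3.1623, f(6) ≈ 3.4641, f(6.25) ≈ 3.5355, f(7.75) ≈ 3.9370, f(8) ≈ 4.0000.
On each subinterval the trapezoid contributes (Δt_i/2)·[f(t_{i-1}) + f(t_i)].
Sum ≈ 13.7800.

13.7800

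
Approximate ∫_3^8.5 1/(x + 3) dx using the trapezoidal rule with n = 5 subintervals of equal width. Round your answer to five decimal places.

Δx = (8.5 − 3)/5 = 1.1.
f(3) = 1/6, f(4.1) = 10/71, f(5.2) = 5/41, f(6.3) = 10/93, f(7.4) = 5/52, f(8.5) = 2/23.
T_5 = (Δx/2)·[f(x_0) + 2f(x_1) + ... + 2f(x_{4}) + f(x_5)].
Sum ≈ 0.65262.

0.65262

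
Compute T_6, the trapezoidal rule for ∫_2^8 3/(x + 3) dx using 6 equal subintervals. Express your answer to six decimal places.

2.373268

Δx = (8 − 2)/6 = 1.
f(2) = 0.6, f(3) = 0.5, f(4) = 3/7, f(5) = 0.375, f(6) = 1/3, f(7) = 0.3, f(8) = 3/11.
T_6 = (Δx/2)·[f(x_0) + 2f(x_1) + ... + 2f(x_{5}) + f(x_6)].
Sum ≈ 2.373268.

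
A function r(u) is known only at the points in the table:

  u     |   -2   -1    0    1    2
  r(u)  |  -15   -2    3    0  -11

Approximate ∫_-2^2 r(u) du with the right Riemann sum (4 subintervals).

-10

Δu = 1.
Sum = 1·[(-2) + 3 + 0 + (-11)] = -10.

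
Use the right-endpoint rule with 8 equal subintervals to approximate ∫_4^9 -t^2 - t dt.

-276.3671875

Δt = (9 − 4)/8 = 0.625.
Right endpoints: 4.625, 5.25, 5.875, 6.5, 7.125, 7.75, 8.375, 9.
f(4.625) = -26.015625, f(5.25) = -32.8125, f(5.875) = -40.390625, f(6.5) = -48.75, f(7.125) = -57.890625, f(7.75) = -67.8125, f(8.375) = -78.515625, f(9) = -90.
Sum = Δt · [f(4.625) + f(5.25) + f(5.875) + ...].
Sum = -276.3671875.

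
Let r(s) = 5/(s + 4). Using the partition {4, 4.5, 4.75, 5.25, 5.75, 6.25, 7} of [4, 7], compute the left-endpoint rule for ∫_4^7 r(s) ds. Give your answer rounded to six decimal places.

Subinterval widths: 0.5, 0.25, 0.5, 0.5, 0.5, 0.75.
Left endpoints: 4, 4.5, 4.75, 5.25, 5.75, 6.25.
r(4) = 0.625, r(4.5) = 10/17, r(4.75) = 4/7, r(5.25) = 20/37, r(5.75) = 20/39, r(6.25) = 20/41.
Sum = Σ Δs_i · r(s_i).
Sum ≈ 1.637807.

1.637807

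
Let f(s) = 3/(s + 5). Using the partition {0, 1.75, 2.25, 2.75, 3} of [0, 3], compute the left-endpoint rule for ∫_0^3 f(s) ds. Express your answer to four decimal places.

1.5759

Subinterval widths: 1.75, 0.5, 0.5, 0.25.
Left endpoints: 0, 1.75, 2.25, 2.75.
f(0) = 0.6, f(1.75) = 4/9, f(2.25) = 12/29, f(2.75) = 12/31.
Sum = Σ Δs_i · f(s_i).
Sum ≈ 1.5759.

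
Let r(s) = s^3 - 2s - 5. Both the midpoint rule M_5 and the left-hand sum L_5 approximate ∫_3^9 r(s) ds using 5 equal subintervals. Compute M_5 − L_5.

M_5 = 1505.04.
L_5 = 1129.92.
M_5 − L_5 = 375.12.

375.12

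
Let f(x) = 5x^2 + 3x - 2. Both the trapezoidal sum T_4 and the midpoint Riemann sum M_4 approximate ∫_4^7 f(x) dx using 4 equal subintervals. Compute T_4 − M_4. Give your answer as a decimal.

2.109375

T_4 = 509.90625.
M_4 = 507.796875.
T_4 − M_4 = 2.109375.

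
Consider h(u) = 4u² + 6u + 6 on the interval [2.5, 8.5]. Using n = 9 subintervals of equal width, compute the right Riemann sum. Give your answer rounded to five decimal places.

1133.77778

Δu = (8.5 − 2.5)/9 = 2/3.
Right endpoints: 19/6, 23/6, 4.5, 31/6, 35/6, 6.5, 43/6, 47/6, 8.5.
h(19/6) = 586/9, h(23/6) = 790/9, h(4.5) = 114, h(31/6) = 1294/9, h(35/6) = 1594/9, h(6.5) = 214, h(43/6) = 2290/9, h(47/6) = 2686/9, h(8.5) = 346.
Sum = Δu · [h(19/6) + h(23/6) + h(4.5) + ...].
Sum ≈ 1133.77778.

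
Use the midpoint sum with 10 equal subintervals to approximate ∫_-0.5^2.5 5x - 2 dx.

9

Δx = (2.5 − (-0.5))/10 = 0.3.
Midpoints: -0.35, -0.05, 0.25, 0.55, 0.85, 1.15, 1.45, 1.75, 2.05, 2.35.
f(-0.35) = -3.75, f(-0.05) = -2.25, f(0.25) = -0.75, f(0.55) = 0.75, f(0.85) = 2.25, f(1.15) = 3.75, f(1.45) = 5.25, f(1.75) = 6.75, f(2.05) = 8.25, f(2.35) = 9.75.
Sum = Δx · [f(-0.35) + f(-0.05) + f(0.25) + ...].
Sum = 9.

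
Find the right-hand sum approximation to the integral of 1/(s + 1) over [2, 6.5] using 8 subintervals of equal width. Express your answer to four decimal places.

Δs = (6.5 − 2)/8 = 0.5625.
Right endpoints: 2.5625, 3.125, 3.6875, 4.25, 4.8125, 5.375, 5.9375, 6.5.
f(2.5625) = 16/57, f(3.125) = 8/33, f(3.6875) = 16/75, f(4.25) = 4/21, f(4.8125) = 16/93, f(5.375) = 8/51, f(5.9375) = 16/111, f(6.5) = 2/15.
Sum = Δs · [f(2.5625) + f(3.125) + f(3.6875) + ...].
Sum ≈ 0.8625.

0.8625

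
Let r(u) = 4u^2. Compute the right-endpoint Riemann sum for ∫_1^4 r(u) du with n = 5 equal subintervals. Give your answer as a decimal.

Δu = (4 − 1)/5 = 0.6.
Right endpoints: 1.6, 2.2, 2.8, 3.4, 4.
r(1.6) = 10.24, r(2.2) = 19.36, r(2.8) = 31.36, r(3.4) = 46.24, r(4) = 64.
Sum = Δu · [r(1.6) + r(2.2) + r(2.8) + r(3.4) + r(4)].
Sum = 102.72.

102.72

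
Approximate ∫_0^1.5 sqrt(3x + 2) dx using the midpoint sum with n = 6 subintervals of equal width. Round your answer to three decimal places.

3.055

Δx = (1.5 − 0)/6 = 0.25.
Midpoints: 0.125, 0.375, 0.625, 0.875, 1.125, 1.375.
f(0.125) ≈ 1.541, f(0.375) ≈ 1.768, f(0.625) ≈ 1.969, f(0.875) ≈ 2.151, f(1.125) ≈ 2.318, f(1.375) ≈ 2.475.
Sum = Δx · [f(0.125) + f(0.375) + f(0.625) + ...].
Sum ≈ 3.055.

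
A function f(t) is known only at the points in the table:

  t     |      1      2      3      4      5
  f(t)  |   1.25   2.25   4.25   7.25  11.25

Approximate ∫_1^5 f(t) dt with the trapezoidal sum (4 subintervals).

Δt = 1.
T_4 = (1/2)·[1.25 + 2·2.25 + 2·4.25 + 2·7.25 + 11.25] = 20.

20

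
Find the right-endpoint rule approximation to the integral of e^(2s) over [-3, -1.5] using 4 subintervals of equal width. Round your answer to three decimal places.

Δs = (-1.5 − (-3))/4 = 0.375.
Right endpoints: -2.625, -2.25, -1.875, -1.5.
f(-2.625) ≈ 0.005, f(-2.25) ≈ 0.011, f(-1.875) ≈ 0.024, f(-1.5) ≈ 0.050.
Sum = Δs · [f(-2.625) + f(-2.25) + f(-1.875) + f(-1.5)].
Sum ≈ 0.034.

0.034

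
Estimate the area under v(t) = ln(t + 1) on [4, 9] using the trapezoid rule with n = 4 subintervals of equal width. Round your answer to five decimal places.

9.96569

Δt = (9 − 4)/4 = 1.25.
v(4) ≈ 1.60944, v(5.25) ≈ 1.83258, v(6.5) ≈ 2.01490, v(7.75) ≈ 2.16905, v(9) ≈ 2.30259.
T_4 = (Δt/2)·[v(t_0) + 2v(t_1) + 2v(t_2) + 2v(t_3) + v(t_4)].
Sum ≈ 9.96569.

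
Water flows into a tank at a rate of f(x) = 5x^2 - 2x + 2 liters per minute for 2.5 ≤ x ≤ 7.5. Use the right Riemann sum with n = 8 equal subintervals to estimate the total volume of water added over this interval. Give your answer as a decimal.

Δx = (7.5 − 2.5)/8 = 0.625.
Right endpoints: 3.125, 3.75, 4.375, 5, 5.625, 6.25, 6.875, 7.5.
f(3.125) = 44.578125, f(3.75) = 64.8125, f(4.375) = 88.953125, f(5) = 117, f(5.625) = 148.953125, f(6.25) = 184.8125, f(6.875) = 224.578125, f(7.5) = 268.25.
Sum = Δx · [f(3.125) + f(3.75) + f(4.375) + ...].
Sum = 713.7109375.

713.7109375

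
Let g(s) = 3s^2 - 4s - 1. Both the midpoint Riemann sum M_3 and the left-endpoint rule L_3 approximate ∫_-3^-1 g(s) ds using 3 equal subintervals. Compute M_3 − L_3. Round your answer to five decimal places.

-11.33333

M_3 ≈ 39.7777778.
L_3 ≈ 51.1111111.
M_3 − L_3 ≈ -11.33333.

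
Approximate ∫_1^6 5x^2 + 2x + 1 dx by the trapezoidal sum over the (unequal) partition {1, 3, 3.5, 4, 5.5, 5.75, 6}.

408.046875

Subinterval widths: 2, 0.5, 0.5, 1.5, 0.25, 0.25.
f(1) = 8, f(3) = 52, f(3.5) = 69.25, f(4) = 89, f(5.5) = 163.25, f(5.75) = 177.8125, f(6) = 193.
On each subinterval the trapezoid contributes (Δx_i/2)·[f(x_{i-1}) + f(x_i)].
Sum = 408.046875.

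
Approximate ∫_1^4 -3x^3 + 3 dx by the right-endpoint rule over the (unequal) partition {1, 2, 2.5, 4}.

-326.4375

Subinterval widths: 1, 0.5, 1.5.
Right endpoints: 2, 2.5, 4.
f(2) = -21, f(2.5) = -43.875, f(4) = -189.
Sum = Σ Δx_i · f(x_i).
Sum = -326.4375.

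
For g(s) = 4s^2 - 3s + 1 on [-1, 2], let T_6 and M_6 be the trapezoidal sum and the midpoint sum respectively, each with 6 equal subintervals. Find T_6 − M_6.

T_6 = 11.
M_6 = 10.25.
T_6 − M_6 = 0.75.

0.75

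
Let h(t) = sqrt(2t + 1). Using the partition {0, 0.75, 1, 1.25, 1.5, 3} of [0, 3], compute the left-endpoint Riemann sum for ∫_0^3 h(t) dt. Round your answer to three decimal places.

Subinterval widths: 0.75, 0.25, 0.25, 0.25, 1.5.
Left endpoints: 0, 0.75, 1, 1.25, 1.5.
h(0) ≈ 1.000, h(0.75) ≈ 1.581, h(1) ≈ 1.732, h(1.25) ≈ 1.871, h(1.5) ≈ 2.000.
Sum = Σ Δt_i · h(t_i).
Sum ≈ 5.046.

5.046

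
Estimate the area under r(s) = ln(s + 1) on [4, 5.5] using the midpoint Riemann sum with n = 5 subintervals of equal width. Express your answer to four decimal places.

2.6197

Δs = (5.5 − 4)/5 = 0.3.
Midpoints: 4.15, 4.45, 4.75, 5.05, 5.35.
r(4.15) ≈ 1.6390, r(4.45) ≈ 1.6956, r(4.75) ≈ 1.7492, r(5.05) ≈ 1.8001, r(5.35) ≈ 1.8485.
Sum = Δs · [r(4.15) + r(4.45) + r(4.75) + r(5.05) + r(5.35)].
Sum ≈ 2.6197.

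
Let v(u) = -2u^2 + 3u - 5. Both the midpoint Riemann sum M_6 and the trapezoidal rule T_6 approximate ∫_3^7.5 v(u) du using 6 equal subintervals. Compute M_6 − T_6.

M_6 = -214.453125.
T_6 = -215.71875.
M_6 − T_6 = 1.265625.

1.265625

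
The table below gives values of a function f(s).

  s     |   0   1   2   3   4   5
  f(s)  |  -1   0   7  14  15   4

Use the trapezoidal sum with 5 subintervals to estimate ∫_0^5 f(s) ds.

Δs = 1.
T_5 = (1/2)·[(-1) + 2·0 + 2·7 + 2·14 + 2·15 + 4] = 37.5.

37.5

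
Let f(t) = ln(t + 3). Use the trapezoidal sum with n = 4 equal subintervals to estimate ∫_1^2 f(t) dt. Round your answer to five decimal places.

1.50175

Δt = (2 − 1)/4 = 0.25.
f(1) ≈ 1.38629, f(1.25) ≈ 1.44692, f(1.5) ≈ 1.50408, f(1.75) ≈ 1.55814, f(2) ≈ 1.60944.
T_4 = (Δt/2)·[f(t_0) + 2f(t_1) + 2f(t_2) + 2f(t_3) + f(t_4)].
Sum ≈ 1.50175.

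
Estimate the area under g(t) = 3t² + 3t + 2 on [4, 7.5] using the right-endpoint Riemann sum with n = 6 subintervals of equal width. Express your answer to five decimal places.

Δt = (7.5 − 4)/6 = 7/12.
Right endpoints: 55/12, 31/6, 5.75, 19/3, 83/12, 7.5.
g(55/12) = 3781/48, g(31/6) = 1171/12, g(5.75) = 118.4375, g(19/3) = 424/3, g(83/12) = 7981/48, g(7.5) = 193.25.
Sum = Δt · [g(55/12) + g(31/6) + g(5.75) + ...].
Sum ≈ 464.12674.

464.12674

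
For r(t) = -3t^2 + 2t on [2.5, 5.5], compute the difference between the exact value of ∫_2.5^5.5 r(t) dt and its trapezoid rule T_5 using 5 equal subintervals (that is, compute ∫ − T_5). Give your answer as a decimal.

0.54

Exact integral: ∫_2.5^5.5 r(t) dt = -126.75.
T_5 = -127.29.
Error = -126.75 − (-127.29) = 0.54.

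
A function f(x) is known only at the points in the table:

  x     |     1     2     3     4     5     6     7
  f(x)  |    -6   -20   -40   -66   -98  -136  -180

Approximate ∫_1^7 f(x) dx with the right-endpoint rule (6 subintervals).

-540

Δx = 1.
Sum = 1·[(-20) + (-40) + (-66) + (-98) + (-136) + (-180)] = -540.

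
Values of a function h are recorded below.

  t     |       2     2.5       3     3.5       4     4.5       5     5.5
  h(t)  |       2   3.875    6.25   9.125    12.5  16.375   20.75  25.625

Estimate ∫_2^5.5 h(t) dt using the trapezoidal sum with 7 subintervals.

Δt = 0.5.
T_7 = (0.5/2)·[2 + 2·3.875 + 2·6.25 + 2·9.125 + 2·12.5 + 2·16.375 + 2·20.75 + 25.625] = 41.34375.

41.34375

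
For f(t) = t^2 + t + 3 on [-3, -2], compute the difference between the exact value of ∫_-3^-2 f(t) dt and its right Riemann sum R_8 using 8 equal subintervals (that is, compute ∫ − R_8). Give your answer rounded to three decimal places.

0.247

Exact integral: ∫_-3^-2 f(t) dt ≈ 6.83333.
R_8 = 6.5859375.
Error ≈ 6.83333 − 6.5859375 ≈ 0.247.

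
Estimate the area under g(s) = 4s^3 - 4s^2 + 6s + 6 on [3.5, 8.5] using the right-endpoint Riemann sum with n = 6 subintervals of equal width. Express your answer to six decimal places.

5422.268519

Δs = (8.5 − 3.5)/6 = 5/6.
Right endpoints: 13/3, 31/6, 6, 41/6, 23/3, 8.5.
g(13/3) = 7624/27, g(31/6) = 26023/54, g(6) = 762, g(41/6) = 61373/54, g(23/3) = 43724/27, g(8.5) = 2224.5.
Sum = Δs · [g(13/3) + g(31/6) + g(6) + ...].
Sum ≈ 5422.268519.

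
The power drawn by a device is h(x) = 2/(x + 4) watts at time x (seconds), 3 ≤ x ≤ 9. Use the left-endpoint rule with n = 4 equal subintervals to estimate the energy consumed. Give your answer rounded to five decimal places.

Δx = (9 − 3)/4 = 1.5.
Left endpoints: 3, 4.5, 6, 7.5.
h(3) = 2/7, h(4.5) = 4/17, h(6) = 0.2, h(7.5) = 4/23.
Sum = Δx · [h(3) + h(4.5) + h(6) + h(7.5)].
Sum ≈ 1.34238.

1.34238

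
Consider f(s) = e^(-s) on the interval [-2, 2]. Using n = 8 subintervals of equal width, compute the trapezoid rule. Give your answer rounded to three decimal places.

Δs = (2 − (-2))/8 = 0.5.
f(-2) ≈ 7.389, f(-1.5) ≈ 4.482, f(-1) ≈ 2.718, f(-0.5) ≈ 1.649, f(0) ≈ 1.000, f(0.5) ≈ 0.607, f(1) ≈ 0.368, f(1.5) ≈ 0.223, f(2) ≈ 0.135.
T_8 = (Δs/2)·[f(s_0) + 2f(s_1) + ... + 2f(s_{7}) + f(s_8)].
Sum ≈ 7.404.

7.404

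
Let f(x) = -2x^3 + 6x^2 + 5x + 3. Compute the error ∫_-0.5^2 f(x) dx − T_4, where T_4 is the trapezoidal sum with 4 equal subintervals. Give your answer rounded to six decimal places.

-0.244141

Exact integral: ∫_-0.5^2 f(x) dx = 25.15625.
T_4 ≈ 25.40039062.
Error ≈ 25.15625 − 25.40039062 ≈ -0.244141.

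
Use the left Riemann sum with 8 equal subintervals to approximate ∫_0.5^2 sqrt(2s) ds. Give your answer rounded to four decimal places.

2.2381

Δs = (2 − 0.5)/8 = 0.1875.
Left endpoints: 0.5, 0.6875, 0.875, 1.0625, 1.25, 1.4375, 1.625, 1.8125.
f(0.5) ≈ 1.0000, f(0.6875) ≈ 1.1726, f(0.875) ≈ 1.3229, f(1.0625) ≈ 1.4577, f(1.25) ≈ 1.5811, f(1.4375) ≈ 1.6956, f(1.625) ≈ 1.8028, f(1.8125) ≈ 1.9039.
Sum = Δs · [f(0.5) + f(0.6875) + f(0.875) + ...].
Sum ≈ 2.2381.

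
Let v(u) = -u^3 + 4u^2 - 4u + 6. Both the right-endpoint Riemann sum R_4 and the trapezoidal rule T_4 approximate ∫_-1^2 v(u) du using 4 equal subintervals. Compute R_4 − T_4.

-3.375

R_4 = 17.578125.
T_4 = 20.953125.
R_4 − T_4 = -3.375.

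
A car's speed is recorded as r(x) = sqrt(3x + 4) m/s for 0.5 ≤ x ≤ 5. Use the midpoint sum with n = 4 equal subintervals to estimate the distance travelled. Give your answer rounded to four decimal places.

Δx = (5 − 0.5)/4 = 1.125.
Midpoints: 1.0625, 2.1875, 3.3125, 4.4375.
r(1.0625) ≈ 2.6810, r(2.1875) ≈ 3.2500, r(3.3125) ≈ 3.7333, r(4.4375) ≈ 4.1608.
Sum = Δx · [r(1.0625) + r(2.1875) + r(3.3125) + r(4.4375)].
Sum ≈ 15.5532.

15.5532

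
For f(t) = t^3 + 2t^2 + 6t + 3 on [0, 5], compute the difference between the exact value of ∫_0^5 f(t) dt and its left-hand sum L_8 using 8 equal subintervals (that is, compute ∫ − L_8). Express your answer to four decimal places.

Exact integral: ∫_0^5 f(t) dt ≈ 329.583333.
L_8 = 268.61328125.
Error ≈ 329.583333 − 268.61328125 ≈ 60.9701.

60.9701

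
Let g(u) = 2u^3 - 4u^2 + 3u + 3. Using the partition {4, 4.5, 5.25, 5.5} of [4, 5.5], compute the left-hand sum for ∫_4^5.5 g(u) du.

177.2890625

Subinterval widths: 0.5, 0.75, 0.25.
Left endpoints: 4, 4.5, 5.25.
g(4) = 79, g(4.5) = 117.75, g(5.25) = 197.90625.
Sum = Σ Δu_i · g(u_i).
Sum = 177.2890625.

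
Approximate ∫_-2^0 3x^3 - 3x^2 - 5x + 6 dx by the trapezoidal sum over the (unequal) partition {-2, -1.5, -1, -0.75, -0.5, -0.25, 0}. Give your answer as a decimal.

Subinterval widths: 0.5, 0.5, 0.25, 0.25, 0.25, 0.25.
f(-2) = -20, f(-1.5) = -3.375, f(-1) = 5, f(-0.75) = 6.796875, f(-0.5) = 7.375, f(-0.25) = 7.015625, f(0) = 6.
On each subinterval the trapezoid contributes (Δx_i/2)·[f(x_{i-1}) + f(x_i)].
Sum = 1.234375.

1.234375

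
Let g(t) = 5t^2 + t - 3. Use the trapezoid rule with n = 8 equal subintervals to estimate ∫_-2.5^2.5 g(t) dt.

38.7109375

Δt = (2.5 − (-2.5))/8 = 0.625.
g(-2.5) = 25.75, g(-1.875) = 12.703125, g(-1.25) = 3.5625, g(-0.625) = -1.671875, g(0) = -3, g(0.625) = -0.421875, g(1.25) = 6.0625, g(1.875) = 16.453125, g(2.5) = 30.75.
T_8 = (Δt/2)·[g(t_0) + 2g(t_1) + ... + 2g(t_{7}) + g(t_8)].
Sum = 38.7109375.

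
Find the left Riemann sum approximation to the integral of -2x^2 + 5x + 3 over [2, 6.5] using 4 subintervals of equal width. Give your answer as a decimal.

Δx = (6.5 − 2)/4 = 1.125.
Left endpoints: 2, 3.125, 4.25, 5.375.
f(2) = 5, f(3.125) = -0.90625, f(4.25) = -11.875, f(5.375) = -27.90625.
Sum = Δx · [f(2) + f(3.125) + f(4.25) + f(5.375)].
Sum = -40.1484375.

-40.1484375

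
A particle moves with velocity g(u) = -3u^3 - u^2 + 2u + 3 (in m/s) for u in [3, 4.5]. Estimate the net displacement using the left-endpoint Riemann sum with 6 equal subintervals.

-227.88671875

Δu = (4.5 − 3)/6 = 0.25.
Left endpoints: 3, 3.25, 3.5, 3.75, 4, 4.25.
g(3) = -81, g(3.25) = -104.046875, g(3.5) = -130.875, g(3.75) = -161.765625, g(4) = -197, g(4.25) = -236.859375.
Sum = Δu · [g(3) + g(3.25) + g(3.5) + ...].
Sum = -227.88671875.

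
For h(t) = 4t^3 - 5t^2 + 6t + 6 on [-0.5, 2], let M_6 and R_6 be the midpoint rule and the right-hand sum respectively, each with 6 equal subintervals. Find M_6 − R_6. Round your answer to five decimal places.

M_6 ≈ 28.5011574.
R_6 ≈ 34.9247685.
M_6 − R_6 ≈ -6.42361.

-6.42361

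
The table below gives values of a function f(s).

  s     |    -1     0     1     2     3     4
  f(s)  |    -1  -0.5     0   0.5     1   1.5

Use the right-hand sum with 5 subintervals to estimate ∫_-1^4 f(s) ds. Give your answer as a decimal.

Δs = 1.
Sum = 1·[(-0.5) + 0 + 0.5 + 1 + 1.5] = 2.5.

2.5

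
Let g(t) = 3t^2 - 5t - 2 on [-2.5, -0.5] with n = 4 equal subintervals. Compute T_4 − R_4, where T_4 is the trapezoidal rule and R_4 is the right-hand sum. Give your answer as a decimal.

T_4 = 26.75.
R_4 = 19.75.
T_4 − R_4 = 7.

7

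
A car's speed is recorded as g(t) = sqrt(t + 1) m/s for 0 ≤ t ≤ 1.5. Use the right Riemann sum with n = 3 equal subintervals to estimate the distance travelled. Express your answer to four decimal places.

2.1100

Δt = (1.5 − 0)/3 = 0.5.
Right endpoints: 0.5, 1, 1.5.
g(0.5) ≈ 1.2247, g(1) ≈ 1.4142, g(1.5) ≈ 1.5811.
Sum = Δt · [g(0.5) + g(1) + g(1.5)].
Sum ≈ 2.1100.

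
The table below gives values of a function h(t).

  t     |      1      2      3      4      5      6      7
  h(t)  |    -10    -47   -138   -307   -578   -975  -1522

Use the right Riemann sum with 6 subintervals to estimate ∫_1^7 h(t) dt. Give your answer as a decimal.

-3567

Δt = 1.
Sum = 1·[(-47) + (-138) + (-307) + (-578) + (-975) + (-1522)] = -3567.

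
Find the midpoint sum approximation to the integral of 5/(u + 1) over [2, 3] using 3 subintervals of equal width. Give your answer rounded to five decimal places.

Δu = (3 − 2)/3 = 1/3.
Midpoints: 13/6, 2.5, 17/6.
f(13/6) = 30/19, f(2.5) = 10/7, f(17/6) = 30/23.
Sum = Δu · [f(13/6) + f(2.5) + f(17/6)].
Sum ≈ 1.43729.

1.43729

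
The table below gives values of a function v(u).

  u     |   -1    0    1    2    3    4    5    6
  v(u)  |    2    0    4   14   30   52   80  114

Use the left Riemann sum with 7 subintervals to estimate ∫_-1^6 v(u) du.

Δu = 1.
Sum = 1·[2 + 0 + 4 + 14 + 30 + 52 + 80] = 182.

182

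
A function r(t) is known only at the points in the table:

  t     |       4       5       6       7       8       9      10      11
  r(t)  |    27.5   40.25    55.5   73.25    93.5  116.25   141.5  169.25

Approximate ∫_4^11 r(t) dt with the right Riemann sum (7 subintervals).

Δt = 1.
Sum = 1·[40.25 + 55.5 + 73.25 + 93.5 + 116.25 + 141.5 + 169.25] = 689.5.

689.5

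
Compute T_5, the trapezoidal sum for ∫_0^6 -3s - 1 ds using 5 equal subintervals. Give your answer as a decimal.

Δs = (6 − 0)/5 = 1.2.
f(0) = -1, f(1.2) = -4.6, f(2.4) = -8.2, f(3.6) = -11.8, f(4.8) = -15.4, f(6) = -19.
T_5 = (Δs/2)·[f(s_0) + 2f(s_1) + ... + 2f(s_{4}) + f(s_5)].
Sum = -60.

-60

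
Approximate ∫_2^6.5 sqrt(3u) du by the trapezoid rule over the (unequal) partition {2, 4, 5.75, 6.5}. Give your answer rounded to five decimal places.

15.79228

Subinterval widths: 2, 1.75, 0.75.
f(2) ≈ 2.44949, f(4) ≈ 3.46410, f(5.75) ≈ 4.15331, f(6.5) ≈ 4.41588.
On each subinterval the trapezoid contributes (Δu_i/2)·[f(u_{i-1}) + f(u_i)].
Sum ≈ 15.79228.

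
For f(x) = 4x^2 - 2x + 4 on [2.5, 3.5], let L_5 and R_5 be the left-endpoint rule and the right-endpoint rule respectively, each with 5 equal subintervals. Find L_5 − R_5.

L_5 = 32.16.
R_5 = 36.56.
L_5 − R_5 = -4.4.

-4.4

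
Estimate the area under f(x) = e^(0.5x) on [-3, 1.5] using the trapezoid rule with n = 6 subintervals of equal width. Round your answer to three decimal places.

Δx = (1.5 − (-3))/6 = 0.75.
f(-3) ≈ 0.223, f(-2.25) ≈ 0.325, f(-1.5) ≈ 0.472, f(-0.75) ≈ 0.687, f(0) ≈ 1.000, f(0.75) ≈ 1.455, f(1.5) ≈ 2.117.
T_6 = (Δx/2)·[f(x_0) + 2f(x_1) + ... + 2f(x_{5}) + f(x_6)].
Sum ≈ 3.832.

3.832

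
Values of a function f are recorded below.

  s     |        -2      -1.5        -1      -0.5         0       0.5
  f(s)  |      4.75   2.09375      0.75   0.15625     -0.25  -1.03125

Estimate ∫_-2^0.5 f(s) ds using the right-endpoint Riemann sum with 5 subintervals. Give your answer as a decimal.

0.859375

Δs = 0.5.
Sum = 0.5·[2.09375 + 0.75 + 0.15625 + (-0.25) + (-1.03125)] = 0.859375.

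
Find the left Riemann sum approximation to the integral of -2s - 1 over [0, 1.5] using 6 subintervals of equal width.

Δs = (1.5 − 0)/6 = 0.25.
Left endpoints: 0, 0.25, 0.5, 0.75, 1, 1.25.
f(0) = -1, f(0.25) = -1.5, f(0.5) = -2, f(0.75) = -2.5, f(1) = -3, f(1.25) = -3.5.
Sum = Δs · [f(0) + f(0.25) + f(0.5) + ...].
Sum = -3.375.

-3.375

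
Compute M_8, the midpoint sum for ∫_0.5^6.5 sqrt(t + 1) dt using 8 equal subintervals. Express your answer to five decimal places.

12.47356

Δt = (6.5 − 0.5)/8 = 0.75.
Midpoints: 0.875, 1.625, 2.375, 3.125, 3.875, 4.625, 5.375, 6.125.
f(0.875) ≈ 1.36931, f(1.625) ≈ 1.62019, f(2.375) ≈ 1.83712, f(3.125) ≈ 2.03101, f(3.875) ≈ 2.20794, f(4.625) ≈ 2.37171, f(5.375) ≈ 2.52488, f(6.125) ≈ 2.66927.
Sum = Δt · [f(0.875) + f(1.625) + f(2.375) + ...].
Sum ≈ 12.47356.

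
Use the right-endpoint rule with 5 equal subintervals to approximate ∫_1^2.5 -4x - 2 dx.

Δx = (2.5 − 1)/5 = 0.3.
Right endpoints: 1.3, 1.6, 1.9, 2.2, 2.5.
f(1.3) = -7.2, f(1.6) = -8.4, f(1.9) = -9.6, f(2.2) = -10.8, f(2.5) = -12.
Sum = Δx · [f(1.3) + f(1.6) + f(1.9) + f(2.2) + f(2.5)].
Sum = -14.4.

-14.4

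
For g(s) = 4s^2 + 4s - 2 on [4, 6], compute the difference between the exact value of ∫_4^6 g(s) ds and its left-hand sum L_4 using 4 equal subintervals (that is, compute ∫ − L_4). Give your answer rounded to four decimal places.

21.6667

Exact integral: ∫_4^6 g(s) ds ≈ 238.666667.
L_4 = 217.
Error ≈ 238.666667 − 217 ≈ 21.6667.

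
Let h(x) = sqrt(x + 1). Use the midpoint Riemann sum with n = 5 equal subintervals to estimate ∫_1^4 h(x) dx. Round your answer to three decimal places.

5.570

Δx = (4 − 1)/5 = 0.6.
Midpoints: 1.3, 1.9, 2.5, 3.1, 3.7.
h(1.3) ≈ 1.517, h(1.9) ≈ 1.703, h(2.5) ≈ 1.871, h(3.1) ≈ 2.025, h(3.7) ≈ 2.168.
Sum = Δx · [h(1.3) + h(1.9) + h(2.5) + h(3.1) + h(3.7)].
Sum ≈ 5.570.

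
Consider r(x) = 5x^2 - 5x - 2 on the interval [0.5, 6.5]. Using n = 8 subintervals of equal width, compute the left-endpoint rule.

275.8125

Δx = (6.5 − 0.5)/8 = 0.75.
Left endpoints: 0.5, 1.25, 2, 2.75, 3.5, 4.25, 5, 5.75.
r(0.5) = -3.25, r(1.25) = -0.4375, r(2) = 8, r(2.75) = 22.0625, r(3.5) = 41.75, r(4.25) = 67.0625, r(5) = 98, r(5.75) = 134.5625.
Sum = Δx · [r(0.5) + r(1.25) + r(2) + ...].
Sum = 275.8125.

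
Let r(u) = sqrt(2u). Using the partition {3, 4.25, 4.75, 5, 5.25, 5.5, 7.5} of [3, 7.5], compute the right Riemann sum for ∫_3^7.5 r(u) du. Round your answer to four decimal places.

15.3612

Subinterval widths: 1.25, 0.5, 0.25, 0.25, 0.25, 2.
Right endpoints: 4.25, 4.75, 5, 5.25, 5.5, 7.5.
r(4.25) ≈ 2.9155, r(4.75) ≈ 3.0822, r(5) ≈ 3.1623, r(5.25) ≈ 3.2404, r(5.5) ≈ 3.3166, r(7.5) ≈ 3.8730.
Sum = Σ Δu_i · r(u_i).
Sum ≈ 15.3612.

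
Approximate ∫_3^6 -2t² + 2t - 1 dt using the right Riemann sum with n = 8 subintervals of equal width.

Δt = (6 − 3)/8 = 0.375.
Right endpoints: 3.375, 3.75, 4.125, 4.5, 4.875, 5.25, 5.625, 6.
f(3.375) = -17.03125, f(3.75) = -21.625, f(4.125) = -26.78125, f(4.5) = -32.5, f(4.875) = -38.78125, f(5.25) = -45.625, f(5.625) = -53.03125, f(6) = -61.
Sum = Δt · [f(3.375) + f(3.75) + f(4.125) + ...].
Sum = -111.140625.

-111.140625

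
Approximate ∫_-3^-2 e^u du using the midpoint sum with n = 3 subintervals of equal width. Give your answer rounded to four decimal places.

Δu = (-2 − (-3))/3 = 1/3.
Midpoints: -17/6, -2.5, -13/6.
f(-17/6) ≈ 0.0588, f(-2.5) ≈ 0.0821, f(-13/6) ≈ 0.1146.
Sum = Δu · [f(-17/6) + f(-2.5) + f(-13/6)].
Sum ≈ 0.0852.

0.0852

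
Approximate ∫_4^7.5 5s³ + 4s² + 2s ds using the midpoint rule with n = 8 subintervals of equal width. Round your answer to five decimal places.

Δs = (7.5 − 4)/8 = 0.4375.
Midpoints: 4.21875, 4.65625, 5.09375, 5.53125, 5.96875, 6.40625, 6.84375, 7.28125.
f(4.21875) = 14911155/32768, f(4.65625) = 19686625/32768, f(5.09375) = 25388391/32768, f(5.53125) = 32098773/32768, f(5.96875) = 39900091/32768, f(6.40625) = 48874665/32768, f(6.84375) = 59104815/32768, f(7.28125) = 70672861/32768.
Sum = Δs · [f(4.21875) + f(4.65625) + f(5.09375) + ...].
Sum ≈ 4147.45642.

4147.45642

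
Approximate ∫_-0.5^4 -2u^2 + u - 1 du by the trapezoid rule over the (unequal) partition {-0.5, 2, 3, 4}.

Subinterval widths: 2.5, 1, 1.
f(-0.5) = -2, f(2) = -7, f(3) = -16, f(4) = -29.
On each subinterval the trapezoid contributes (Δu_i/2)·[f(u_{i-1}) + f(u_i)].
Sum = -45.25.

-45.25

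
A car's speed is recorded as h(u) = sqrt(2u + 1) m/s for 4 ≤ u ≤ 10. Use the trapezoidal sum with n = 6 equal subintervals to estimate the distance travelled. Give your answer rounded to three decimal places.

23.068

Δu = (10 − 4)/6 = 1.
h(4) ≈ 3.000, h(5) ≈ 3.317, h(6) ≈ 3.606, h(7) ≈ 3.873, h(8) ≈ 4.123, h(9) ≈ 4.359, h(10) ≈ 4.583.
T_6 = (Δu/2)·[h(u_0) + 2h(u_1) + ... + 2h(u_{5}) + h(u_6)].
Sum ≈ 23.068.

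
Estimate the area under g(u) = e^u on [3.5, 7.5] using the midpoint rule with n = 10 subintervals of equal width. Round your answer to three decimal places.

Δu = (7.5 − 3.5)/10 = 0.4.
Midpoints: 3.7, 4.1, 4.5, 4.9, 5.3, 5.7, 6.1, 6.5, 6.9, 7.3.
g(3.7) ≈ 40.447, g(4.1) ≈ 60.340, g(4.5) ≈ 90.017, g(4.9) ≈ 134.290, g(5.3) ≈ 200.337, g(5.7) ≈ 298.867, g(6.1) ≈ 445.858, g(6.5) ≈ 665.142, g(6.9) ≈ 992.275, g(7.3) ≈ 1480.300.
Sum = Δu · [g(3.7) + g(4.1) + g(4.5) + ...].
Sum ≈ 1763.149.

1763.149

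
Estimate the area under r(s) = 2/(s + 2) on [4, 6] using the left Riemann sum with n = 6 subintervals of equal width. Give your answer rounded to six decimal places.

Δs = (6 − 4)/6 = 1/3.
Left endpoints: 4, 13/3, 14/3, 5, 16/3, 17/3.
r(4) = 1/3, r(13/3) = 6/19, r(14/3) = 0.3, r(5) = 2/7, r(16/3) = 3/11, r(17/3) = 6/23.
Sum = Δs · [r(4) + r(13/3) + r(14/3) + ...].
Sum ≈ 0.589478.

0.589478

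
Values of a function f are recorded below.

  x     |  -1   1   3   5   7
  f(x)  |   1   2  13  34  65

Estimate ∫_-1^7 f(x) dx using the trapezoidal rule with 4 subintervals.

Δx = 2.
T_4 = (2/2)·[1 + 2·2 + 2·13 + 2·34 + 65] = 164.

164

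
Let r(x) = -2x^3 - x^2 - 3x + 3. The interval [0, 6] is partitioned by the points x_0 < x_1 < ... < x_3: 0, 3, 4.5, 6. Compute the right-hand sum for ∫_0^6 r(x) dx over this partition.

-1251

Subinterval widths: 3, 1.5, 1.5.
Right endpoints: 3, 4.5, 6.
r(3) = -69, r(4.5) = -213, r(6) = -483.
Sum = Σ Δx_i · r(x_i).
Sum = -1251.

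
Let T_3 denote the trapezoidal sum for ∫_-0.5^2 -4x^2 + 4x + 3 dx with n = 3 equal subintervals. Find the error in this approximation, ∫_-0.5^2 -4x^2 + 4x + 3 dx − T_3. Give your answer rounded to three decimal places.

1.157

Exact integral: ∫_-0.5^2 f(x) dx ≈ 4.16667.
T_3 ≈ 3.00926.
Error ≈ 4.16667 − 3.00926 ≈ 1.157.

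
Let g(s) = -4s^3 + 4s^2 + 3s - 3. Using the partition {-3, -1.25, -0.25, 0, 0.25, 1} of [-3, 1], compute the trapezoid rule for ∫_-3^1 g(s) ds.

Subinterval widths: 1.75, 1, 0.25, 0.25, 0.75.
g(-3) = 132, g(-1.25) = 7.3125, g(-0.25) = -3.4375, g(0) = -3, g(0.25) = -2.0625, g(1) = 0.
On each subinterval the trapezoid contributes (Δs_i/2)·[g(s_{i-1}) + g(s_i)].
Sum = 121.625.

121.625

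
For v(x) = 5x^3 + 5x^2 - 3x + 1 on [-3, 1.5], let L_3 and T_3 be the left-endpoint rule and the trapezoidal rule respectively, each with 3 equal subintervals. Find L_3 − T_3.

L_3 = -118.6875.
T_3 = -40.21875.
L_3 − T_3 = -78.46875.

-78.46875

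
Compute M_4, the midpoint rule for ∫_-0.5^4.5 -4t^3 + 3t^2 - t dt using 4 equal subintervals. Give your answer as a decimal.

-315.078125

Δt = (4.5 − (-0.5))/4 = 1.25.
Midpoints: 0.125, 1.375, 2.625, 3.875.
f(0.125) = -0.0859375, f(1.375) = -6.1015625, f(2.625) = -54.3046875, f(3.875) = -191.5703125.
Sum = Δt · [f(0.125) + f(1.375) + f(2.625) + f(3.875)].
Sum = -315.078125.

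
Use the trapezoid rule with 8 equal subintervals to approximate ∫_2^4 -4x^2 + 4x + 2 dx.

-46.75

Δx = (4 − 2)/8 = 0.25.
f(2) = -6, f(2.25) = -9.25, f(2.5) = -13, f(2.75) = -17.25, f(3) = -22, f(3.25) = -27.25, f(3.5) = -33, f(3.75) = -39.25, f(4) = -46.
T_8 = (Δx/2)·[f(x_0) + 2f(x_1) + ... + 2f(x_{7}) + f(x_8)].
Sum = -46.75.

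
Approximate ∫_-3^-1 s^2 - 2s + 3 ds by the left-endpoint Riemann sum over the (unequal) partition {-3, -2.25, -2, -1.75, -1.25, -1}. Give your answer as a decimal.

25.9375

Subinterval widths: 0.75, 0.25, 0.25, 0.5, 0.25.
Left endpoints: -3, -2.25, -2, -1.75, -1.25.
f(-3) = 18, f(-2.25) = 12.5625, f(-2) = 11, f(-1.75) = 9.5625, f(-1.25) = 7.0625.
Sum = Σ Δs_i · f(s_i).
Sum = 25.9375.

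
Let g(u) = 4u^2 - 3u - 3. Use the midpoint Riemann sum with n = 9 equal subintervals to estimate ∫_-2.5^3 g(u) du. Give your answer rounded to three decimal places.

35.524

Δu = (3 − (-2.5))/9 = 11/18.
Midpoints: -79/36, -19/12, -35/36, -13/36, 0.25, 31/36, 53/36, 25/12, 97/36.
g(-79/36) = 3701/162, g(-19/12) = 106/9, g(-35/36) = 599/162, g(-13/36) = -113/81, g(0.25) = -3.5, g(31/36) = -212/81, g(53/36) = 203/162, g(25/12) = 73/9, g(97/36) = 2909/162.
Sum = Δu · [g(-79/36) + g(-19/12) + g(-35/36) + ...].
Sum ≈ 35.524.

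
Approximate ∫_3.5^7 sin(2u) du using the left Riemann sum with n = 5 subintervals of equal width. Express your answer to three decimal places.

Δu = (7 − 3.5)/5 = 0.7.
Left endpoints: 3.5, 4.2, 4.9, 5.6, 6.3.
f(3.5) ≈ 0.657, f(4.2) ≈ 0.855, f(4.9) ≈ -0.366, f(5.6) ≈ -0.979, f(6.3) ≈ 0.034.
Sum = Δu · [f(3.5) + f(4.2) + f(4.9) + f(5.6) + f(6.3)].
Sum ≈ 0.140.

0.140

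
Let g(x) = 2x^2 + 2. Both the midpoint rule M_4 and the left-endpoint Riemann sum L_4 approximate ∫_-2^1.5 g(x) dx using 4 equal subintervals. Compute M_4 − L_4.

M_4 = 14.13671875.
L_4 = 17.0078125.
M_4 − L_4 = -2.87109375.

-2.87109375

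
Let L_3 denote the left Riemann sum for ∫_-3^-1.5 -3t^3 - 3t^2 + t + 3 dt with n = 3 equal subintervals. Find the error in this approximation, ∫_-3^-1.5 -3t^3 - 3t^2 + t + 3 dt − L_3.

Exact integral: ∫_-3^-1.5 f(t) dt = 34.453125.
L_3 = 47.8125.
Error = 34.453125 − 47.8125 = -13.359375.

-13.359375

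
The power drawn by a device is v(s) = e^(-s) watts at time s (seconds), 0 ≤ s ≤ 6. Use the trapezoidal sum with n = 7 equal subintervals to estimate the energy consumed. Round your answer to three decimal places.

Δs = (6 − 0)/7 = 6/7.
v(0) ≈ 1.000, v(6/7) ≈ 0.424, v(12/7) ≈ 0.180, v(18/7) ≈ 0.076, v(24/7) ≈ 0.032, v(30/7) ≈ 0.014, v(36/7) ≈ 0.006, v(6) ≈ 0.002.
T_7 = (Δs/2)·[v(s_0) + 2v(s_1) + ... + 2v(s_{6}) + v(s_7)].
Sum ≈ 1.058.

1.058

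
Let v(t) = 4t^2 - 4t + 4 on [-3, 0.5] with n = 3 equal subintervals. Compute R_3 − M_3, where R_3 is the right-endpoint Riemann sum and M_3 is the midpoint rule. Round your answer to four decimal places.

-23.8194

R_3 ≈ 42.259259.
M_3 ≈ 66.078704.
R_3 − M_3 ≈ -23.8194.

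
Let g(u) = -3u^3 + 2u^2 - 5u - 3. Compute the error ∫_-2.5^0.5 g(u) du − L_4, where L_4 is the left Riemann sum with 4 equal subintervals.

-30.9375

Exact integral: ∫_-2.5^0.5 g(u) du = 45.75.
L_4 = 76.6875.
Error = 45.75 − 76.6875 = -30.9375.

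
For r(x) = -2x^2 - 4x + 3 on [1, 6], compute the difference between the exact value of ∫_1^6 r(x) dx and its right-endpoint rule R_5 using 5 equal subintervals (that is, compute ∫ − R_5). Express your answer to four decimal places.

Exact integral: ∫_1^6 r(x) dx ≈ -198.333333.
R_5 = -245.
Error ≈ -198.333333 − (-245) ≈ 46.6667.

46.6667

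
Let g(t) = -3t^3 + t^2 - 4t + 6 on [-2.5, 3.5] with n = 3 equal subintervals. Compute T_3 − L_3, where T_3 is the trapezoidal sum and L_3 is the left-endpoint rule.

T_3 = -53.75.
L_3 = 139.75.
T_3 − L_3 = -193.5.

-193.5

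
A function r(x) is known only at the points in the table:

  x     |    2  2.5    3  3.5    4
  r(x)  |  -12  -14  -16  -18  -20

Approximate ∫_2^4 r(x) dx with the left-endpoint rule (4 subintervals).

-30

Δx = 0.5.
Sum = 0.5·[(-12) + (-14) + (-16) + (-18)] = -30.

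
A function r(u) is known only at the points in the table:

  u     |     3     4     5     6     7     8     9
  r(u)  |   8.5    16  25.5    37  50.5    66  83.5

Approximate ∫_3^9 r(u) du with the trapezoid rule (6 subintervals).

Δu = 1.
T_6 = (1/2)·[8.5 + 2·16 + 2·25.5 + 2·37 + 2·50.5 + 2·66 + 83.5] = 241.

241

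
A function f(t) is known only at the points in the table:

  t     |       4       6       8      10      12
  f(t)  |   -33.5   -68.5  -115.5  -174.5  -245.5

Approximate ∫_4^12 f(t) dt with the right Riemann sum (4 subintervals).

Δt = 2.
Sum = 2·[(-68.5) + (-115.5) + (-174.5) + (-245.5)] = -1208.

-1208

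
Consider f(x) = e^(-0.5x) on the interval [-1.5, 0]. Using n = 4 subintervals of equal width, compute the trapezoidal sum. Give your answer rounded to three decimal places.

2.241

Δx = (0 − (-1.5))/4 = 0.375.
f(-1.5) ≈ 2.117, f(-1.125) ≈ 1.755, f(-0.75) ≈ 1.455, f(-0.375) ≈ 1.206, f(0) ≈ 1.000.
T_4 = (Δx/2)·[f(x_0) + 2f(x_1) + 2f(x_2) + 2f(x_3) + f(x_4)].
Sum ≈ 2.241.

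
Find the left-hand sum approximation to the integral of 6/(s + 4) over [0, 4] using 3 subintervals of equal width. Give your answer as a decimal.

4.7

Δs = (4 − 0)/3 = 4/3.
Left endpoints: 0, 4/3, 8/3.
f(0) = 1.5, f(4/3) = 1.125, f(8/3) = 0.9.
Sum = Δs · [f(0) + f(4/3) + f(8/3)].
Sum = 4.7.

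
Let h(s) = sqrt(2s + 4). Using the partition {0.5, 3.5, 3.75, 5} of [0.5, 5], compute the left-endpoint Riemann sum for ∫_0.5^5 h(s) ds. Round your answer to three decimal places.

11.776

Subinterval widths: 3, 0.25, 1.25.
Left endpoints: 0.5, 3.5, 3.75.
h(0.5) ≈ 2.236, h(3.5) ≈ 3.317, h(3.75) ≈ 3.391.
Sum = Σ Δs_i · h(s_i).
Sum ≈ 11.776.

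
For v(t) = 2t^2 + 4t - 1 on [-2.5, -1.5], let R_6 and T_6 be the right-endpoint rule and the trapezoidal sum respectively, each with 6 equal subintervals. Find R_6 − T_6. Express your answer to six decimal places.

-0.333333

R_6 ≈ -1.15740741.
T_6 ≈ -0.82407407.
R_6 − T_6 ≈ -0.333333.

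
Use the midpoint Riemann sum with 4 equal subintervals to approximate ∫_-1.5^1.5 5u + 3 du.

9

Δu = (1.5 − (-1.5))/4 = 0.75.
Midpoints: -1.125, -0.375, 0.375, 1.125.
f(-1.125) = -2.625, f(-0.375) = 1.125, f(0.375) = 4.875, f(1.125) = 8.625.
Sum = Δu · [f(-1.125) + f(-0.375) + f(0.375) + f(1.125)].
Sum = 9.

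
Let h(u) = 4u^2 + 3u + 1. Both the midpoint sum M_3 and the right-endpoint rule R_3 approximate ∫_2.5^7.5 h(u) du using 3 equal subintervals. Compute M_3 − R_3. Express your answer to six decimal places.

M_3 ≈ 617.03703704.
R_3 ≈ 810.09259259.
M_3 − R_3 ≈ -193.055556.

-193.055556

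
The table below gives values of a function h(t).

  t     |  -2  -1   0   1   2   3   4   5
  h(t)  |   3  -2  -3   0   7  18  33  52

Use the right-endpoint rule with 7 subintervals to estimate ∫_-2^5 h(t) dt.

105

Δt = 1.
Sum = 1·[(-2) + (-3) + 0 + 7 + 18 + 33 + 52] = 105.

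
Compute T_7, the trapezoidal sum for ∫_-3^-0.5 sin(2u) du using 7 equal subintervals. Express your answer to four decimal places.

Δu = (-0.5 − (-3))/7 = 5/14.
f(-3) ≈ 0.2794, f(-37/14) ≈ 0.8401, f(-16/7) ≈ 0.9901, f(-27/14) ≈ 0.6560, f(-11/7) ≈ 0.0013, f(-17/14) ≈ -0.6541, f(-6/7) ≈ -0.9897, f(-0.5) ≈ -0.8415.
T_7 = (Δu/2)·[f(u_0) + 2f(u_1) + ... + 2f(u_{6}) + f(u_7)].
Sum ≈ 0.2009.

0.2009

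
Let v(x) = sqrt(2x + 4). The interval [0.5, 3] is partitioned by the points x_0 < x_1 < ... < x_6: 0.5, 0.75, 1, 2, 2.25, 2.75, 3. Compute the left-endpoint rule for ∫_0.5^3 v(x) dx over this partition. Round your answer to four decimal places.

Subinterval widths: 0.25, 0.25, 1, 0.25, 0.5, 0.25.
Left endpoints: 0.5, 0.75, 1, 2, 2.25, 2.75.
v(0.5) ≈ 2.2361, v(0.75) ≈ 2.3452, v(1) ≈ 2.4495, v(2) ≈ 2.8284, v(2.25) ≈ 2.9155, v(2.75) ≈ 3.0822.
Sum = Σ Δx_i · v(x_i).
Sum ≈ 6.5302.

6.5302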